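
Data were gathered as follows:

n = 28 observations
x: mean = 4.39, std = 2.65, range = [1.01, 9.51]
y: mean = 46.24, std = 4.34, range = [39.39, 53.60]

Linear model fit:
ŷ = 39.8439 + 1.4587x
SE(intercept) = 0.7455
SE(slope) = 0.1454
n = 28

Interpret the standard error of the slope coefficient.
SE(slope) = 0.1454 measures the uncertainty in the estimated slope. The coefficient is estimated precisely (SE/|β̂₁| = 10.0%).

SE(β̂₁) = 0.1454 says: if we drew many samples of n = 28 from the same population and refit each time, the fitted slopes would scatter with a standard deviation of roughly 0.1454 around the true β₁.

Relative precision:
- SE / |β̂₁| = 0.1454 / 1.4587 = 10.0%
- Rule of thumb (under 20%: precise; 20% to under 50%: moderately precise; 50% or more: imprecise) → precise

Link to the t-test: t = β̂₁ / SE(β̂₁) = 1.4587 / 0.1454 = 10.0323, the statistic for H₀: β₁ = 0.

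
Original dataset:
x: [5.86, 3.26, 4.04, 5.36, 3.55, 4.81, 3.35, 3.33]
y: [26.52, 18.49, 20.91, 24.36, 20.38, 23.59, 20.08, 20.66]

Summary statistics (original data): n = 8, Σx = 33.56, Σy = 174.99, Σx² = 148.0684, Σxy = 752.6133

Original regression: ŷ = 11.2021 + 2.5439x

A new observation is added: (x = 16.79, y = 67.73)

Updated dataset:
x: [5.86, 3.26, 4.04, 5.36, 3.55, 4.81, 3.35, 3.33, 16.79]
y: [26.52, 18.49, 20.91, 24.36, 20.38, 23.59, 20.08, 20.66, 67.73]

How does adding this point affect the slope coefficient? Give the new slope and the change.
New slope β₁ = 3.5869 versus 2.5439 before: a change of +1.0430 (+41.0%).

The new point has HIGH LEVERAGE: x = 16.79 is far from the original mean x̄ = 33.56/8 ≈ 4.20 (original range [3.26, 5.86]).

Step 1: Update the sums with the new point (n goes from 8 to 9)
Σx  = 33.56 + 16.79 = 50.35
Σy  = 174.99 + 67.73 = 242.72
Σx² = 148.0684 + 16.79² = 148.0684 + 281.9041 = 429.9725
Σxy = 752.6133 + 16.79×67.73 = 752.6133 + 1137.1867 = 1889.8000

Step 2: Recompute the slope with b₁ = (nΣxy − ΣxΣy) / (nΣx² − (Σx)²)
Numerator   = 9×1889.8000 − 50.35×242.72 = 17008.2000 − 12220.9520 = 4787.2480
Denominator = 9×429.9725 − 50.35² = 3869.7525 − 2535.1225 = 1334.6300
b₁(new) = 4787.2480 / 1334.6300 = 3.5869

(Same formula on the original sums: (8×752.6133 − 33.56×174.99) / (8×148.0684 − 33.56²) = 148.2420 / 58.2736 = 2.5439, matching the given fit.)

Step 3: Change in slope
Δβ₁ = 3.5869 − 2.5439 = +1.0430
Relative change = +1.0430 / 2.5439 × 100% = +41.0%
→ the slope increases when the point is added.

Because the point sits above the extension of the original line at a high-leverage x, it tilts the fit up.
In practice: refit with and without it and report both if conclusions differ; examine leverage (hᵢ) and Cook's distance rather than deleting it automatically.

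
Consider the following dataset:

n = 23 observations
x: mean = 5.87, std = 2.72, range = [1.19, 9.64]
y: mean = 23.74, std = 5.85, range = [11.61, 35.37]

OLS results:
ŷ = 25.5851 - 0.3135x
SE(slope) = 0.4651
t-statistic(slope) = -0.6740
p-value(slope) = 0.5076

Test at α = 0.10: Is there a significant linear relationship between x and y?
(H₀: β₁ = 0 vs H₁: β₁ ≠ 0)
Fail to reject H₀: p-value = 0.5076 ≥ α = 0.10. The linear relationship is not significant at the 10% level.

Hypothesis test for the slope coefficient:

H₀: β₁ = 0 (no linear relationship)
H₁: β₁ ≠ 0 (linear relationship exists)

Test statistic: t = β̂₁ / SE(β̂₁) = -0.3135 / 0.4651 = -0.6740

The p-value (0.5076) is the probability, under H₀, of a t-statistic at least as extreme as |t| = 0.6740 (two-sided, df = n − 2 = 21).

Decision rule: reject H₀ if p-value < α.
p-value = 0.5076 ≥ α = 0.10 → fail to reject H₀.

There is not sufficient evidence at the 10% significance level to conclude that a linear relationship exists between x and y.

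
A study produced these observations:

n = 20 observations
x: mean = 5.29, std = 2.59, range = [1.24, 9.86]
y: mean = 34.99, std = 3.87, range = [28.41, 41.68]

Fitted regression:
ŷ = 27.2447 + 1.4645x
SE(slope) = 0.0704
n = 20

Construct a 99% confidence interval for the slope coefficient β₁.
The 99% CI for β₁ is (1.2619, 1.6671)

Confidence interval for the slope:

The 99% CI for β₁ is: β̂₁ ± t*(α/2, n-2) × SE(β̂₁)

Step 1: Find critical t-value
- Confidence level = 0.99
- Degrees of freedom = n - 2 = 20 - 2 = 18
- t*(α/2, 18) = 2.8784

Step 2: Calculate margin of error
Margin = 2.8784 × 0.0704 = 0.2026

Step 3: Construct interval
CI = 1.4645 ± 0.2026
CI = (1.2619, 1.6671)

Interpretation: We are 99% confident that the true slope β₁ lies between 1.2619 and 1.6671.
The interval does not include 0, suggesting a significant linear relationship.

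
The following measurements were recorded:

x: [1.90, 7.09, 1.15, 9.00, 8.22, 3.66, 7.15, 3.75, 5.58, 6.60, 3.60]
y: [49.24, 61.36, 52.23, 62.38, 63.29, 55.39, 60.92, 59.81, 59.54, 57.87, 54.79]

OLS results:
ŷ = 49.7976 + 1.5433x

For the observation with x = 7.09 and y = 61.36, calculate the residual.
Residual = 0.6204

The residual is the difference between the actual value and the predicted value:

Residual = y - ŷ

Step 1: Calculate predicted value
ŷ = 49.7976 + 1.5433 × 7.09
ŷ = 60.7396

Step 2: Calculate residual
Residual = 61.36 - 60.7396
Residual = 0.6204

The residual is positive, so the observed y = 61.36 sits above the regression line (the line underestimates it by 0.6204).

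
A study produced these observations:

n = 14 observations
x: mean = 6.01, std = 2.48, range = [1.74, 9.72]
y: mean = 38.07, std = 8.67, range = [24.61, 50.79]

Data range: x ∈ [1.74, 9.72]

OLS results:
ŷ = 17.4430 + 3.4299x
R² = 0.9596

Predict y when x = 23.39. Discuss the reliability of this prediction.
The equation gives ŷ = 97.6684; however x = 23.39 is 13.67 units above the observed range, so this extrapolated value should not be trusted.

Prediction calculation:
ŷ = 17.4430 + 3.4299 × 23.39
ŷ = 97.6684

Reliability:
- Data range: x ∈ [1.74, 9.72]
- Prediction point: x = 23.39 is 13.67 units above the observed range → this is EXTRAPOLATION, not interpolation

Why that matters here:
- There are no observations near this x to validate the fitted line there
- The linear relationship may not hold outside the observed range
- Real relationships often flatten, saturate, or turn nonlinear at extremes

Report the number if required, but flag clearly that it is an extrapolation.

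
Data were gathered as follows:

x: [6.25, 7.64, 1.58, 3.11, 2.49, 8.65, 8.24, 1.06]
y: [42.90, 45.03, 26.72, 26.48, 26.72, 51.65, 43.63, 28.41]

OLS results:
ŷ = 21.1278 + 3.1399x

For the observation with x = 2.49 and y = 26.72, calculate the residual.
Residual = -2.2262

The residual is the difference between the actual value and the predicted value:

Residual = y - ŷ

Step 1: Calculate predicted value
ŷ = 21.1278 + 3.1399 × 2.49
ŷ = 28.9462

Step 2: Calculate residual
Residual = 26.72 - 28.9462
Residual = -2.2262

Interpretation: the model overestimates the actual value by 2.2262 at this point (negative residual → observation lies below the fitted line).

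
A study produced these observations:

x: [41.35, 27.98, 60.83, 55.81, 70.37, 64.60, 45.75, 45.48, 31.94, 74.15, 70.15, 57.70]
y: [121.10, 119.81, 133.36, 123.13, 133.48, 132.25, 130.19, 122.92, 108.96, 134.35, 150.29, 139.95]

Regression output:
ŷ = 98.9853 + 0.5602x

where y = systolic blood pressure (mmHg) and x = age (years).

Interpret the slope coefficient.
For each additional year of age, predicted blood pressure increases by approximately 0.5602 mmHg.

The slope β₁ = 0.5602 gives the rate at which the fitted blood pressure changes with age.

Interpretation:
- Age up by 1 year → predicted blood pressure increases by 0.5602 mmHg
- The effect is assumed constant over the observed range of x (linearity)
- The sign (+) gives the direction; the magnitude 0.5602 gives the size of the effect per year

(β₀ = 98.9853 is the fitted value at x = 0 and is not part of the slope interpretation.)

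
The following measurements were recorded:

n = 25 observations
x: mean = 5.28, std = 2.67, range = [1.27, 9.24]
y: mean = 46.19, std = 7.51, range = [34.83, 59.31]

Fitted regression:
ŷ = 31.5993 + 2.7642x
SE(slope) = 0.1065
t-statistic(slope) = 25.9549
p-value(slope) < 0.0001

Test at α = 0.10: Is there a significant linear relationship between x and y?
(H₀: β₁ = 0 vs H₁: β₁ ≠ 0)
p-value < 0.0001 < α = 0.10, so we reject H₀. The relationship is significant.

Hypothesis test for the slope coefficient:

H₀: β₁ = 0 (no linear relationship)
H₁: β₁ ≠ 0 (linear relationship exists)

Test statistic: t = β̂₁ / SE(β̂₁) = 2.7642 / 0.1065 = 25.9549

p < 0.0001: how often a slope estimate this far from 0 (in SE units) would arise by chance if β₁ were truly 0.

Decision rule: reject H₀ if p-value < α.
p-value < 0.0001 < α = 0.10 → reject H₀.

There is sufficient evidence at the 10% significance level to conclude that a linear relationship exists between x and y.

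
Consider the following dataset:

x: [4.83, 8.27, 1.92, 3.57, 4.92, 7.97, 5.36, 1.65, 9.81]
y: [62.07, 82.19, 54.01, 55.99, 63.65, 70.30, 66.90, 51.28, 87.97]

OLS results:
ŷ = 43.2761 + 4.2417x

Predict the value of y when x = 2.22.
ŷ = 52.6927

x = 2.22 lies inside the observed range [1.65, 9.81], so the fitted equation applies directly:

ŷ = 43.2761 + 4.2417 × 2.22
ŷ = 43.2761 + 9.4166
ŷ = 52.6927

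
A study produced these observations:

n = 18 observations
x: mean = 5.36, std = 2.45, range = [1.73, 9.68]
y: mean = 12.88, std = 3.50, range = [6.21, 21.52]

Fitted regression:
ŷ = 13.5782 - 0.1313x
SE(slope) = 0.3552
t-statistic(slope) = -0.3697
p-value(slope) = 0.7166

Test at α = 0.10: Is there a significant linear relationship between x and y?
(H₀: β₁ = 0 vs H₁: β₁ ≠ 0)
Since p-value = 0.7166 ≥ α = 0.10, fail to reject H₀ — the slope is not significantly different from 0.

Hypothesis test for the slope coefficient:

H₀: β₁ = 0 (no linear relationship)
H₁: β₁ ≠ 0 (linear relationship exists)

Test statistic: t = β̂₁ / SE(β̂₁) = -0.1313 / 0.3552 = -0.3697

The p-value (0.7166) is the probability, under H₀, of a t-statistic at least as extreme as |t| = 0.3697 (two-sided, df = n − 2 = 16).

Decision rule: reject H₀ if p-value < α.
p-value = 0.7166 ≥ α = 0.10 → fail to reject H₀.

At α = 0.10 the data do not provide convincing evidence of a nonzero slope.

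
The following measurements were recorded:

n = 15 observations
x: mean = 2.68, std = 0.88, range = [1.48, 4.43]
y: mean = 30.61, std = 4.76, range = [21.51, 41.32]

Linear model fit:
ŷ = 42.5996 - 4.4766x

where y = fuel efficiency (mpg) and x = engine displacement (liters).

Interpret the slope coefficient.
An increase of one liter in engine displacement is associated with a 4.4766 mpg decrease in predicted fuel efficiency.

The slope β₁ = -4.4766 gives the rate at which the fitted fuel efficiency changes with engine displacement.

Interpretation:
- Engine displacement up by 1 liter → predicted fuel efficiency decreases by 4.4766 mpg
- This is a linear approximation: the same per-unit change is assumed across the whole observed x range

The intercept β₀ = 42.5996 is the predicted fuel efficiency when engine displacement = 0; since the smallest observed x is 1.48, this is an extrapolation and mainly anchors the line.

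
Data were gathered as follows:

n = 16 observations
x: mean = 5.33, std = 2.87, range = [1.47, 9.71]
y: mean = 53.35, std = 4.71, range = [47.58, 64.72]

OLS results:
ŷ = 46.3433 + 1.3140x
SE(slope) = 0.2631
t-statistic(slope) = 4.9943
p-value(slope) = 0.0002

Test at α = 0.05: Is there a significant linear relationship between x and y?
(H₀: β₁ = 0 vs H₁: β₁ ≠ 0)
p-value = 0.0002 < α = 0.05, so we reject H₀. The relationship is significant.

Hypothesis test for the slope coefficient:

H₀: β₁ = 0 (no linear relationship)
H₁: β₁ ≠ 0 (linear relationship exists)

Test statistic: t = β̂₁ / SE(β̂₁) = 1.3140 / 0.2631 = 4.9943

p = 0.0002: how often a slope estimate this far from 0 (in SE units) would arise by chance if β₁ were truly 0.

Decision rule: reject H₀ if p-value < α.
p-value = 0.0002 < α = 0.05 → reject H₀.

There is sufficient evidence at the 5% significance level to conclude that a linear relationship exists between x and y.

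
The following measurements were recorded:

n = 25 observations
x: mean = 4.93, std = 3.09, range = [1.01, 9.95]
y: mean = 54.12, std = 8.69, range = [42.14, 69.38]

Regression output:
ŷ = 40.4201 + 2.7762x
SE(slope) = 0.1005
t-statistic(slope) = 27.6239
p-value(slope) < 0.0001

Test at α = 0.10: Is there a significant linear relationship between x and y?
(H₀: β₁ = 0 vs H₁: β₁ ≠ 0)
Reject H₀: p-value < 0.0001 < α = 0.10. The linear relationship is significant at the 10% level.

Hypothesis test for the slope coefficient:

H₀: β₁ = 0 (no linear relationship)
H₁: β₁ ≠ 0 (linear relationship exists)

Test statistic: t = β̂₁ / SE(β̂₁) = 2.7762 / 0.1005 = 27.6239

p < 0.0001: how often a slope estimate this far from 0 (in SE units) would arise by chance if β₁ were truly 0.

Decision rule: reject H₀ if p-value < α.
p-value < 0.0001 < α = 0.10 → reject H₀.

At α = 0.10 the data do provide convincing evidence of a nonzero slope.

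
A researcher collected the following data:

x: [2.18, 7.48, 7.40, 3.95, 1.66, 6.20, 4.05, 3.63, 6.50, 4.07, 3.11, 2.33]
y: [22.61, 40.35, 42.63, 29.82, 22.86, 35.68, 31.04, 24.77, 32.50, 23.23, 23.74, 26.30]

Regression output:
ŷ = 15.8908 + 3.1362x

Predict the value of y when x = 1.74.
ŷ = 21.3478

Plug x = 1.74 into the fitted line:

ŷ = 15.8908 + 3.1362 × 1.74
ŷ = 15.8908 + 5.4570
ŷ = 21.3478

This is the fitted mean response at that x — an individual observation would come with a wider prediction interval.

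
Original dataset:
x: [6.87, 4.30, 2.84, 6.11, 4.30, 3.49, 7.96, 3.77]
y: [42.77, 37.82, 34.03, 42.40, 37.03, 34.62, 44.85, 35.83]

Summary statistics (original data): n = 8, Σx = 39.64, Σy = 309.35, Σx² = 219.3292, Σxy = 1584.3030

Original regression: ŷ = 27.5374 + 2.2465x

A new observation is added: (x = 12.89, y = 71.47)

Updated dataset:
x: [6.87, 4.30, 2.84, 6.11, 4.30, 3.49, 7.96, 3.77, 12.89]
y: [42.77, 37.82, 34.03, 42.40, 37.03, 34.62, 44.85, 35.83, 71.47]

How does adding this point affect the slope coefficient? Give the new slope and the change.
New slope β₁ = 3.5855 versus 2.2465 before: a change of +1.3390 (+59.6%).

x = 12.89 lies well outside the original x-range [2.84, 7.96] (x̄ ≈ 4.96), so this observation has high leverage and can move the slope substantially.

Step 1: Update the sums with the new point (n goes from 8 to 9)
Σx  = 39.64 + 12.89 = 52.53
Σy  = 309.35 + 71.47 = 380.82
Σx² = 219.3292 + 12.89² = 219.3292 + 166.1521 = 385.4813
Σxy = 1584.3030 + 12.89×71.47 = 1584.3030 + 921.2483 = 2505.5513

Step 2: Recompute the slope with b₁ = (nΣxy − ΣxΣy) / (nΣx² − (Σx)²)
Numerator   = 9×2505.5513 − 52.53×380.82 = 22549.9617 − 20004.4746 = 2545.4871
Denominator = 9×385.4813 − 52.53² = 3469.3317 − 2759.4009 = 709.9308
b₁(new) = 2545.4871 / 709.9308 = 3.5855

(Same formula on the original sums: (8×1584.3030 − 39.64×309.35) / (8×219.3292 − 39.64²) = 411.7900 / 183.3040 = 2.2465, matching the given fit.)

Step 3: Change in slope
Δβ₁ = 3.5855 − 2.2465 = +1.3390
Relative change = +1.3390 / 2.2465 × 100% = +59.6%
→ the slope increases when the point is added.

Because the point sits above the extension of the original line at a high-leverage x, it tilts the fit up.
In practice: refit with and without it and report both if conclusions differ.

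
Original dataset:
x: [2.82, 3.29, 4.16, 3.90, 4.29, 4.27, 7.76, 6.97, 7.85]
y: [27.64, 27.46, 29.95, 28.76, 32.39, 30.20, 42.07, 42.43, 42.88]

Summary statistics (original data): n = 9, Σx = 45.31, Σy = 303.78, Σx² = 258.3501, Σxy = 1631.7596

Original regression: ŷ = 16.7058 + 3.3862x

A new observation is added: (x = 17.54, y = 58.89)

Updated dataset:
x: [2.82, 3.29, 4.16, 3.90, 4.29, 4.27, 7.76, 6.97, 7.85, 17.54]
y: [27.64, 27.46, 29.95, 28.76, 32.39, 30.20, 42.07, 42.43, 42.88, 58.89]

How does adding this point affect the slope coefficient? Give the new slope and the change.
Adding the point moves β₁ from 3.3862 to 2.2534, i.e. it decreases by 1.1328 (-33.5%).

x = 17.54 lies well outside the original x-range [2.82, 7.85] (x̄ ≈ 5.03), so this observation has high leverage and can move the slope substantially.

Step 1: Update the sums with the new point (n goes from 9 to 10)
Σx  = 45.31 + 17.54 = 62.85
Σy  = 303.78 + 58.89 = 362.67
Σx² = 258.3501 + 17.54² = 258.3501 + 307.6516 = 566.0017
Σxy = 1631.7596 + 17.54×58.89 = 1631.7596 + 1032.9306 = 2664.6902

Step 2: Recompute the slope with b₁ = (nΣxy − ΣxΣy) / (nΣx² − (Σx)²)
Numerator   = 10×2664.6902 − 62.85×362.67 = 26646.9020 − 22793.8095 = 3853.0925
Denominator = 10×566.0017 − 62.85² = 5660.0170 − 3950.1225 = 1709.8945
b₁(new) = 3853.0925 / 1709.8945 = 2.2534

(Same formula on the original sums: (9×1631.7596 − 45.31×303.78) / (9×258.3501 − 45.31²) = 921.5646 / 272.1548 = 3.3862, matching the given fit.)

Step 3: Change in slope
Δβ₁ = 2.2534 − 3.3862 = -1.1328
Relative change = -1.1328 / 3.3862 × 100% = -33.5%
→ the slope decreases when the point is added.

Because the point sits below the extension of the original line at a high-leverage x, it tilts the fit down.
In practice: check such a point for data-entry or measurement error.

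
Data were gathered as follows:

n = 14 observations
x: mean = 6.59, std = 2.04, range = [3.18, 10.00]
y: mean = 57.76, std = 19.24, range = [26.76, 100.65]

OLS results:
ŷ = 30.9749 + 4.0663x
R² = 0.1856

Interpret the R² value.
The model explains 18.56% of the variance in y (R² = 0.1856), leaving 81.44% unexplained; the fit is weak.

The coefficient of determination R² is the fraction of the total variation in y that the fitted line accounts for.

Here R² = 0.1856:
- Explained: 18.56% of the variation in y
- Unexplained (residual): 100% − 18.56% = 81.44%
- Rule of thumb (below 0.3 weak; 0.3 to below 0.7 moderate; 0.7 and above strong) → weak

Calculation: R² = 1 − (SS_res / SS_tot), where SS_res is the sum of squared residuals and SS_tot the total sum of squares.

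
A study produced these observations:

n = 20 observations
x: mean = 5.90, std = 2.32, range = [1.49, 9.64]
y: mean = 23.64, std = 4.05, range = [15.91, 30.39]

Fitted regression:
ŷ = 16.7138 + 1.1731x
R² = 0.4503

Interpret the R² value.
R² = 0.4503 means 45.03% of the variation in y is explained by the linear relationship with x. This indicates a moderate fit.

R² = 1 − SS_res/SS_tot compares the residual scatter to the total scatter of y about its mean.

Here R² = 0.4503:
- Explained: 45.03% of the variation in y
- Unexplained (residual): 100% − 45.03% = 54.97%
- Rule of thumb (below 0.3 weak; 0.3 to below 0.7 moderate; 0.7 and above strong) → moderate

Note: R² says nothing about causation, and a high R² does not by itself mean the linear form is appropriate — check the residuals.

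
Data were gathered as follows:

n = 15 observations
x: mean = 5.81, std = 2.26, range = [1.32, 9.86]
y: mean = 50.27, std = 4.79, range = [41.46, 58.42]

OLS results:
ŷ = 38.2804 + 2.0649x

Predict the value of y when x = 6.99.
ŷ = 52.7141

x = 6.99 lies inside the observed range [1.32, 9.86], so the fitted equation applies directly:

ŷ = 38.2804 + 2.0649 × 6.99
ŷ = 38.2804 + 14.4337
ŷ = 52.7141

This is the fitted mean response at that x — an individual observation would come with a wider prediction interval.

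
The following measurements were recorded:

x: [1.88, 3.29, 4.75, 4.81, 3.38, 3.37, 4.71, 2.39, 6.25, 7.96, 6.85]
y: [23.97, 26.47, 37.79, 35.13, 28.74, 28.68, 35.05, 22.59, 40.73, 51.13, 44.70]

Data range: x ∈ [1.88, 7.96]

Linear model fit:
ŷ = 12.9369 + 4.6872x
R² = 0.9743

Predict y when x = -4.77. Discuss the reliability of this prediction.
ŷ = -9.4210 (extrapolation — x = -4.77 lies outside [1.88, 7.96], so reliability is low).

Prediction calculation:
ŷ = 12.9369 + 4.6872 × (-4.77)
ŷ = -9.4210

Reliability:
- Data range: x ∈ [1.88, 7.96]
- Prediction point: x = -4.77 is 6.65 units below the observed range → this is EXTRAPOLATION, not interpolation

Why that matters here:
- The standard error of prediction grows with (x − x̄)², and x = -4.77 is far from x̄ = 4.51
- R² describes fit only over the sampled x values; it says nothing about behaviour beyond them
- Real relationships often flatten, saturate, or turn nonlinear at extremes

Report the number if required, but flag clearly that it is an extrapolation.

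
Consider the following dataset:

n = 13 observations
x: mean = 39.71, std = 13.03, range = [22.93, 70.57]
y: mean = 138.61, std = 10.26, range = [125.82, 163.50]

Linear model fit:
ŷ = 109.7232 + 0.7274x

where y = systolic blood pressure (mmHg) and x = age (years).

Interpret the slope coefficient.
On average, blood pressure is about 0.7274 mmHg higher for every extra year of age.

The slope coefficient β₁ = 0.7274 represents the marginal effect of age on blood pressure.

Interpretation:
- Age up by 1 year → predicted blood pressure increases by 0.7274 mmHg
- The effect is assumed constant over the observed range of x (linearity)
- The sign (+) gives the direction; the magnitude 0.7274 gives the size of the effect per year

(β₀ = 109.7232 is the fitted value at x = 0 and is not part of the slope interpretation.)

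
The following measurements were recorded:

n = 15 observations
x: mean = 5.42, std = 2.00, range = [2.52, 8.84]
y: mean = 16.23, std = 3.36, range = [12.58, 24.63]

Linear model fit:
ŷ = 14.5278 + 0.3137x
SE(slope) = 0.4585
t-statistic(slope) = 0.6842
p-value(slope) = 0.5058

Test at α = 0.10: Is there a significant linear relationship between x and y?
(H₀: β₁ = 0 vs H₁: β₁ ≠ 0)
Fail to reject H₀: p-value = 0.5058 ≥ α = 0.10. The linear relationship is not significant at the 10% level.

Hypothesis test for the slope coefficient:

H₀: β₁ = 0 (no linear relationship)
H₁: β₁ ≠ 0 (linear relationship exists)

Test statistic: t = β̂₁ / SE(β̂₁) = 0.3137 / 0.4585 = 0.6842

With df = 13, the two-sided p-value for |t| = 0.6842 is 0.5058.

Decision rule: reject H₀ if p-value < α.
p-value = 0.5058 ≥ α = 0.10 → fail to reject H₀.

Conclusion: the linear association between x and y is not significant at the 10% level.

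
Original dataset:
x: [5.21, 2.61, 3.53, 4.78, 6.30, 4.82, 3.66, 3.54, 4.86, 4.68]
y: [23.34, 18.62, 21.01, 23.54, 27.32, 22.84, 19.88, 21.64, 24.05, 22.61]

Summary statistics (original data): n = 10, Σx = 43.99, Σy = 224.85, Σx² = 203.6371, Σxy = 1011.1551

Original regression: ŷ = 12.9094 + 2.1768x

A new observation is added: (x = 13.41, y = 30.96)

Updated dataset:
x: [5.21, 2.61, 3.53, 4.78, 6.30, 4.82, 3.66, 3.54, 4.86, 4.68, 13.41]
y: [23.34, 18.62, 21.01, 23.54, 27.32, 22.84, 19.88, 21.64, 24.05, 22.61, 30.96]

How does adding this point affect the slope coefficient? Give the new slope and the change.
Adding the point moves β₁ from 2.1768 to 1.0896, i.e. it decreases by 1.0872 (-49.9%).

x = 13.41 lies well outside the original x-range [2.61, 6.30] (x̄ ≈ 4.40), so this observation has high leverage and can move the slope substantially.

Step 1: Update the sums with the new point (n goes from 10 to 11)
Σx  = 43.99 + 13.41 = 57.40
Σy  = 224.85 + 30.96 = 255.81
Σx² = 203.6371 + 13.41² = 203.6371 + 179.8281 = 383.4652
Σxy = 1011.1551 + 13.41×30.96 = 1011.1551 + 415.1736 = 1426.3287

Step 2: Recompute the slope with b₁ = (nΣxy − ΣxΣy) / (nΣx² − (Σx)²)
Numerator   = 11×1426.3287 − 57.40×255.81 = 15689.6157 − 14683.4940 = 1006.1217
Denominator = 11×383.4652 − 57.40² = 4218.1172 − 3294.7600 = 923.3572
b₁(new) = 1006.1217 / 923.3572 = 1.0896

(Same formula on the original sums: (10×1011.1551 − 43.99×224.85) / (10×203.6371 − 43.99²) = 220.3995 / 101.2509 = 2.1768, matching the given fit.)

Step 3: Change in slope
Δβ₁ = 1.0896 − 2.1768 = -1.0872
Relative change = -1.0872 / 2.1768 × 100% = -49.9%
→ the slope decreases when the point is added.

A high-leverage point only changes the slope if it is off the original line; here y = 30.96 is below the original trend, so the slope decreases.
In practice: investigate whether it comes from the same population as the rest of the sample; examine leverage (hᵢ) and Cook's distance rather than deleting it automatically.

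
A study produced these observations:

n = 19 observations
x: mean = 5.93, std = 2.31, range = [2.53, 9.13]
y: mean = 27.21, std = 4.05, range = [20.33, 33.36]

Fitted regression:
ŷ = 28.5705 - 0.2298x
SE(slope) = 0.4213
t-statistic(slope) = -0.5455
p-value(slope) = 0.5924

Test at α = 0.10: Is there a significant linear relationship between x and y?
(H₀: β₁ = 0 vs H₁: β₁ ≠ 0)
p-value = 0.5924 ≥ α = 0.10, so we fail to reject H₀. The relationship is not significant.

Hypothesis test for the slope coefficient:

H₀: β₁ = 0 (no linear relationship)
H₁: β₁ ≠ 0 (linear relationship exists)

Test statistic: t = β̂₁ / SE(β̂₁) = -0.2298 / 0.4213 = -0.5455

The p-value (0.5924) is the probability, under H₀, of a t-statistic at least as extreme as |t| = 0.5455 (two-sided, df = n − 2 = 17).

Decision rule: reject H₀ if p-value < α.
p-value = 0.5924 ≥ α = 0.10 → fail to reject H₀.

Conclusion: the linear association between x and y is not significant at the 10% level.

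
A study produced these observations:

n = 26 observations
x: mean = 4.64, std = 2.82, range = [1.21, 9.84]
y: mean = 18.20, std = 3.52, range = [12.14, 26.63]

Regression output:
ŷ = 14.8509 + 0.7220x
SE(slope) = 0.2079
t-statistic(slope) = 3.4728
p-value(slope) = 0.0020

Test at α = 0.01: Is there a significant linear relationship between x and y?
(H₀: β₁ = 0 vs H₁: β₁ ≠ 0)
p-value = 0.0020 < α = 0.01, so we reject H₀. The relationship is significant.

Hypothesis test for the slope coefficient:

H₀: β₁ = 0 (no linear relationship)
H₁: β₁ ≠ 0 (linear relationship exists)

Test statistic: t = β̂₁ / SE(β̂₁) = 0.7220 / 0.2079 = 3.4728

With df = 24, the two-sided p-value for |t| = 3.4728 is 0.0020.

Decision rule: reject H₀ if p-value < α.
p-value = 0.0020 < α = 0.01 → reject H₀.

At α = 0.01 the data do provide convincing evidence of a nonzero slope.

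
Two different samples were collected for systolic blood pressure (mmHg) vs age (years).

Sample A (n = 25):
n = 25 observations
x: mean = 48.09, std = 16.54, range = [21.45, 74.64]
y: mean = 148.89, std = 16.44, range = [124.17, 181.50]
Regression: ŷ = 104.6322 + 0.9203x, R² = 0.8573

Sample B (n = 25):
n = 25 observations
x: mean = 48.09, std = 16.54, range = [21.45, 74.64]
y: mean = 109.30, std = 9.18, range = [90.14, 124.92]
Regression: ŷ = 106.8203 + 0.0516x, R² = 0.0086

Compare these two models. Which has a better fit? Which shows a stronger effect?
Model A has the better fit (R² = 0.8573 vs 0.0086). Model A shows the stronger effect (|β₁| = 0.9203 vs 0.0516).

Model Comparison:

Which explains more variance? (R²)
- Model A: R² = 0.8573 → 85.73% of variance in blood pressure explained
- Model B: R² = 0.0086 → 0.86% of variance in blood pressure explained
- 0.8573 > 0.0086 → Model A has the better fit

Which has the larger per-year effect? (|β₁|)
- Model A: β₁ = 0.9203 → predicted blood pressure rises 0.9203 mmHg per additional year of age
- Model B: β₁ = 0.0516 → predicted blood pressure rises 0.0516 mmHg per additional year of age
- |0.9203| > |0.0516| → Model A shows the stronger marginal effect

Notes:
- A steeper slope doesn't make a better model if the scatter around the line is large.
- A better fit (higher R²) doesn't necessarily mean a more important relationship.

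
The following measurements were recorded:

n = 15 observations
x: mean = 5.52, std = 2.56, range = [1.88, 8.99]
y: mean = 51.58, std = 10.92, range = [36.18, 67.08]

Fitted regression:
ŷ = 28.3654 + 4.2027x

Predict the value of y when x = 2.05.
ŷ = 36.9809

Plug x = 2.05 into the fitted line:

ŷ = 28.3654 + 4.2027 × 2.05
ŷ = 28.3654 + 8.6155
ŷ = 36.9809

This is the fitted mean response at that x — an individual observation would come with a wider prediction interval.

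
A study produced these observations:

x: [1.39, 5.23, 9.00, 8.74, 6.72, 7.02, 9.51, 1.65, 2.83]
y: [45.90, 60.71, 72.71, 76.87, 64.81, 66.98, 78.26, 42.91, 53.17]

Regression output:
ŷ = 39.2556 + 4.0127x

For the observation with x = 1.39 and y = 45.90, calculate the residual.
Residual = 1.0667

The residual is the difference between the actual value and the predicted value:

Residual = y - ŷ

Step 1: Calculate predicted value
ŷ = 39.2556 + 4.0127 × 1.39
ŷ = 44.8333

Step 2: Calculate residual
Residual = 45.90 - 44.8333
Residual = 1.0667

The residual is positive, so the observed y = 45.90 sits above the regression line (the line underestimates it by 1.0667).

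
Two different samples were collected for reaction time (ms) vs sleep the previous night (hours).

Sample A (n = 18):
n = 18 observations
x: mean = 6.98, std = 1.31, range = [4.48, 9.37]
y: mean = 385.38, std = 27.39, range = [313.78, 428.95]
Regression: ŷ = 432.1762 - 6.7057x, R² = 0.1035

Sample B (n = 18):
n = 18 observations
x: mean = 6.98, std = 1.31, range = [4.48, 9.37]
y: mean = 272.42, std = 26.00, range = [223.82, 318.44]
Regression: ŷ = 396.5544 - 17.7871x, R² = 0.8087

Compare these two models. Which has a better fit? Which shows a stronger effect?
Model B has the better fit (R² = 0.8087 vs 0.1035). Model B shows the stronger effect (|β₁| = 17.7871 vs 6.7057).

Model Comparison:

Fit — compare R²:
- Model A: R² = 0.1035 → 10.35% of variance in reaction time explained
- Model B: R² = 0.8087 → 80.87% of variance in reaction time explained
- 0.8087 > 0.1035 → Model B has the better fit

Effect size (slope magnitude):
- Model A: β₁ = -6.7057 → predicted reaction time falls 6.7057 ms per additional hour of sleep
- Model B: β₁ = -17.7871 → predicted reaction time falls 17.7871 ms per additional hour of sleep
- |-6.7057| < |-17.7871| → Model B shows the stronger marginal effect

Notes:
- A better fit (higher R²) doesn't necessarily mean a more important relationship.
- R² measures how tightly points cluster around the line; β₁ measures how steep the line is — they answer different questions.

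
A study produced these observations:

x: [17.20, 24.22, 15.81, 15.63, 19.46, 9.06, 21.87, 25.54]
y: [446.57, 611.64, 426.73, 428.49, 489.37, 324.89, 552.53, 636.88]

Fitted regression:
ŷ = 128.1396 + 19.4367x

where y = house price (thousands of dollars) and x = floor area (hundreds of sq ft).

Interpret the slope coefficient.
For each additional hundred sq ft of floor area, predicted house price increases by approximately 19.4367 thousand dollars.

The slope β₁ = 19.4367 gives the rate at which the fitted house price changes with floor area.

Interpretation:
- Floor area up by 1 hundred sq ft → predicted house price increases by 19.4367 thousand dollars
- This is a linear approximation: the same per-unit change is assumed across the whole observed x range
- The sign (+) gives the direction; the magnitude 19.4367 gives the size of the effect per hundred sq ft

(β₀ = 128.1396 is the fitted value at x = 0 and is not part of the slope interpretation.)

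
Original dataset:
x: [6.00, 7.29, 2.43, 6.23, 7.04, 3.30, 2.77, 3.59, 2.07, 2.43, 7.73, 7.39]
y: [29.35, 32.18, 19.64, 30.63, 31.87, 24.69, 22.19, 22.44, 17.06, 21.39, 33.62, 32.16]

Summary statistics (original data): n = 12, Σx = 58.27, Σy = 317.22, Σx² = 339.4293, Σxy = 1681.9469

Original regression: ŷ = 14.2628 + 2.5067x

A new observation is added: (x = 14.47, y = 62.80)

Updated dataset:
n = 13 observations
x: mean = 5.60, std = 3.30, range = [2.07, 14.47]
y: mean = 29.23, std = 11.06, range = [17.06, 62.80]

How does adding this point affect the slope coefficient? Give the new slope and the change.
The slope changes from 2.5067 to 3.2743 (change of +0.7676, or +30.6%).

x = 14.47 lies well outside the original x-range [2.07, 7.73] (x̄ ≈ 4.86), so this observation has high leverage and can move the slope substantially.

Step 1: Update the sums with the new point (n goes from 12 to 13)
Σx  = 58.27 + 14.47 = 72.74
Σy  = 317.22 + 62.80 = 380.02
Σx² = 339.4293 + 14.47² = 339.4293 + 209.3809 = 548.8102
Σxy = 1681.9469 + 14.47×62.80 = 1681.9469 + 908.7160 = 2590.6629

Step 2: Recompute the slope with b₁ = (nΣxy − ΣxΣy) / (nΣx² − (Σx)²)
Numerator   = 13×2590.6629 − 72.74×380.02 = 33678.6177 − 27642.6548 = 6035.9629
Denominator = 13×548.8102 − 72.74² = 7134.5326 − 5291.1076 = 1843.4250
b₁(new) = 6035.9629 / 1843.4250 = 3.2743

(Same formula on the original sums: (12×1681.9469 − 58.27×317.22) / (12×339.4293 − 58.27²) = 1698.9534 / 677.7587 = 2.5067, matching the given fit.)

Step 3: Change in slope
Δβ₁ = 3.2743 − 2.5067 = +0.7676
Relative change = +0.7676 / 2.5067 × 100% = +30.6%
→ the slope increases when the point is added.

A high-leverage point only changes the slope if it is off the original line; here y = 62.80 is above the original trend, so the slope increases.
In practice: refit with and without it and report both if conclusions differ.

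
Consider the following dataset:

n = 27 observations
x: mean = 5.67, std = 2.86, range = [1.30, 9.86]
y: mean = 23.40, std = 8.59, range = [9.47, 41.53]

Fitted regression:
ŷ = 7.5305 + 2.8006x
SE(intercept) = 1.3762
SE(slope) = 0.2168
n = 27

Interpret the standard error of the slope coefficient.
The slope 2.8006 is pinned down to within about ±0.2168 (one SE) by these data — relative uncertainty 7.7%, i.e. precise.

SE(β̂₁) = 0.2168 says: if we drew many samples of n = 27 from the same population and refit each time, the fitted slopes would scatter with a standard deviation of roughly 0.2168 around the true β₁.

Relative precision:
- SE / |β̂₁| = 0.2168 / 2.8006 = 7.7%
- Rule of thumb (under 20%: precise; 20% to under 50%: moderately precise; 50% or more: imprecise) → precise

Link to interval estimation: a confidence interval for β₁ is β̂₁ ± t* × 0.2168, so SE sets the half-width per unit of t*.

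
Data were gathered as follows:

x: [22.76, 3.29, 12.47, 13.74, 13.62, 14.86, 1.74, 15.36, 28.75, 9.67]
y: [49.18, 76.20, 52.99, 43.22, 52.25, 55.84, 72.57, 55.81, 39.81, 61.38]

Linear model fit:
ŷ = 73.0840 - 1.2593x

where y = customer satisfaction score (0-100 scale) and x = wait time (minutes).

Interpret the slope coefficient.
For each additional minute of wait time, predicted satisfaction score decreases by approximately 1.2593 points.

The slope coefficient β₁ = -1.2593 represents the marginal effect of wait time on satisfaction score.

Interpretation:
- Wait time up by 1 minute → predicted satisfaction score decreases by 1.2593 points
- This is a linear approximation: the same per-unit change is assumed across the whole observed x range
- The slope describes association in these data, not necessarily a causal effect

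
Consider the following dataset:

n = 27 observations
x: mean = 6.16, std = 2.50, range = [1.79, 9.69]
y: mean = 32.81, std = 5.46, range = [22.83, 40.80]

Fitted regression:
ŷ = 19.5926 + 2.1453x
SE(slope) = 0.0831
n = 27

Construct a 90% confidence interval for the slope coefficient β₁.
The 90% CI for β₁ is (2.0034, 2.2872)

Confidence interval for the slope:

The 90% CI for β₁ is: β̂₁ ± t*(α/2, n-2) × SE(β̂₁)

Step 1: Find critical t-value
- Confidence level = 0.9
- Degrees of freedom = n - 2 = 27 - 2 = 25
- t*(α/2, 25) = 1.7081

Step 2: Calculate margin of error
Margin = 1.7081 × 0.0831 = 0.1419

Step 3: Construct interval
CI = 2.1453 ± 0.1419
CI = (2.0034, 2.2872)

Interpretation: We are 90% confident that the true slope β₁ lies between 2.0034 and 2.2872.
Since 0 is outside the interval, a two-sided test at α = 0.10 would reject H₀: β₁ = 0.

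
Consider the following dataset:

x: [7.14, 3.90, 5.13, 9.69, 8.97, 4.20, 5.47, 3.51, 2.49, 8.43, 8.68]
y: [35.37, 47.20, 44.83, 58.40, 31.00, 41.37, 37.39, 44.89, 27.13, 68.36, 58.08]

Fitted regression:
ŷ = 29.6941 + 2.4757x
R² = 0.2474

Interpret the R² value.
The model explains 24.74% of the variance in y (R² = 0.2474), leaving 75.26% unexplained; the fit is weak.

R² = 1 − SS_res/SS_tot compares the residual scatter to the total scatter of y about its mean.

Here R² = 0.2474:
- Explained: 24.74% of the variation in y
- Unexplained (residual): 100% − 24.74% = 75.26%
- Rule of thumb (below 0.3 weak; 0.3 to below 0.7 moderate; 0.7 and above strong) → weak

Equivalently, for simple linear regression R² = r², so |r| = √0.2474 ≈ 0.4974.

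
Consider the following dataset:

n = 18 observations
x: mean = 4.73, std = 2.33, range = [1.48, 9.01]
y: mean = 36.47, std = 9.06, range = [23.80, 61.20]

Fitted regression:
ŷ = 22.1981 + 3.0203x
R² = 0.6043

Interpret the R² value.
R² = 0.6043 means 60.43% of the variation in y is explained by the linear relationship with x. This indicates a moderate fit.

R² (coefficient of determination) measures the proportion of variance in y explained by the regression model.

Here R² = 0.6043:
- Explained: 60.43% of the variation in y
- Unexplained (residual): 100% − 60.43% = 39.57%
- Rule of thumb (below 0.3 weak; 0.3 to below 0.7 moderate; 0.7 and above strong) → moderate

Note: R² never decreases when predictors are added, so it should not be used alone to compare models of different size.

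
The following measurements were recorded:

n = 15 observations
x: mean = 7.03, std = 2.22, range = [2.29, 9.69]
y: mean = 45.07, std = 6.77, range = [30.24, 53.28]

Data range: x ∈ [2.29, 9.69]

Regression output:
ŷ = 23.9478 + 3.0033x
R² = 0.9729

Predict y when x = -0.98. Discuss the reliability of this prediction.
ŷ = 21.0046, but this is extrapolation (below the data range [2.29, 9.69]) and may be unreliable.

Prediction calculation:
ŷ = 23.9478 + 3.0033 × (-0.98)
ŷ = 21.0046

Reliability:
- Data range: x ∈ [2.29, 9.69]
- Prediction point: x = -0.98 is 3.27 units below the observed range → this is EXTRAPOLATION, not interpolation

Why that matters here:
- R² describes fit only over the sampled x values; it says nothing about behaviour beyond them
- The linear relationship may not hold outside the observed range

Report the number if required, but flag clearly that it is an extrapolation.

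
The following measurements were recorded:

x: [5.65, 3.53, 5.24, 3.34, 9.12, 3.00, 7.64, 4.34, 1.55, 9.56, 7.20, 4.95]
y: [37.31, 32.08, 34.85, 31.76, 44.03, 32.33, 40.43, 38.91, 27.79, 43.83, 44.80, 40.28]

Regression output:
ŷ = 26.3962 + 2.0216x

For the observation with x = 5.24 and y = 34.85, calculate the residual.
Residual = -2.1394

The residual is the difference between the actual value and the predicted value:

Residual = y - ŷ

Step 1: Calculate predicted value
ŷ = 26.3962 + 2.0216 × 5.24
ŷ = 36.9894

Step 2: Calculate residual
Residual = 34.85 - 36.9894
Residual = -2.1394

The residual is negative, so the observed y = 34.85 sits below the regression line (the line overestimates it by 2.1394).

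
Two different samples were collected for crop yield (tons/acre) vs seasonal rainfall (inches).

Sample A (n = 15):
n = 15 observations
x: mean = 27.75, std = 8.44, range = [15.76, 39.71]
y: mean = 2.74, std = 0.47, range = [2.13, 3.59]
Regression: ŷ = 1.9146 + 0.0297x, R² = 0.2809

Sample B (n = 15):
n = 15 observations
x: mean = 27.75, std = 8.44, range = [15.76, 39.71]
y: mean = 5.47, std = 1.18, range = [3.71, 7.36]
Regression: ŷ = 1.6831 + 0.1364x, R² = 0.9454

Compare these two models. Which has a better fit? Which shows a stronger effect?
Model B has the better fit (R² = 0.9454 vs 0.2809). Model B shows the stronger effect (|β₁| = 0.1364 vs 0.0297).

Model Comparison:

Fit — compare R²:
- Model A: R² = 0.2809 → 28.09% of variance in crop yield explained
- Model B: R² = 0.9454 → 94.54% of variance in crop yield explained
- 0.9454 > 0.2809 → Model B has the better fit

Effect size (slope magnitude):
- Model A: β₁ = 0.0297 → predicted crop yield rises 0.0297 tons/acre per additional inch of rainfall
- Model B: β₁ = 0.1364 → predicted crop yield rises 0.1364 tons/acre per additional inch of rainfall
- |0.0297| < |0.1364| → Model B shows the stronger marginal effect

Notes:
- A steeper slope doesn't make a better model if the scatter around the line is large.
- The two samples could reflect different populations, time periods, or measurement quality.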